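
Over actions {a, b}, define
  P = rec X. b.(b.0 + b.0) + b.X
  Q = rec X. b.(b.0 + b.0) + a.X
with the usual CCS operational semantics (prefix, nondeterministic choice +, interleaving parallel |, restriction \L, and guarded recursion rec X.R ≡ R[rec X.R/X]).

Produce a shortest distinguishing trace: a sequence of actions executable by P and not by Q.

P's transition system — 3 states:
  p0 = rec X. b.(b.0 + b.0) + b.X ⊢ -b-> p0, -b-> p1
  p1 = b.0 + b.0 ⊢ -b-> p2
  p2 = 0 ⊢ deadlocked
Q's transition system — 3 states:
  q0 = rec X. b.(b.0 + b.0) + a.X ⊢ -a-> q0, -b-> q1
  q1 = b.0 + b.0 ⊢ -b-> q2
  q2 = 0 ⊢ deadlocked
Run σ = ⟨bbb⟩ on P: start {p0}
  [1] b ⇒ {p0, p1}
  [2] b ⇒ {p0, p1, p2}
  [3] b ⇒ {p0, p1, p2}
  ✓ P
Run σ = ⟨bbb⟩ on Q: start {q0}
  [1] b ⇒ {q1}
  [2] b ⇒ {q2}
  [3] b ⇒ no successor for Q

bbb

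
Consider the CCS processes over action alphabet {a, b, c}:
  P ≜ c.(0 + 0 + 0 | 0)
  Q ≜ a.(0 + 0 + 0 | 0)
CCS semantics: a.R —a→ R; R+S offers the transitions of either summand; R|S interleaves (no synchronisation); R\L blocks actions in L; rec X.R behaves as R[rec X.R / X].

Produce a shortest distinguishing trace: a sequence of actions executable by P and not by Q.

c

LTS(P): 2 reachable states
  p0 = c.(0 + 0 + 0 | 0) | =c=> p1
  p1 = 0 + 0 + 0 | 0 | (no moves)
LTS(Q): 2 reachable states
  q0 = a.(0 + 0 + 0 | 0) | =a=> q1
  q1 = 0 + 0 + 0 | 0 | (no moves)
Trace ⟨c⟩ through P, begin at {p0}:
  step 1 (c): {p1}
  — P admits the full trace.
Trace ⟨c⟩ through Q, begin at {q0}:
  step 1 (c): ∅  — Q cannot continue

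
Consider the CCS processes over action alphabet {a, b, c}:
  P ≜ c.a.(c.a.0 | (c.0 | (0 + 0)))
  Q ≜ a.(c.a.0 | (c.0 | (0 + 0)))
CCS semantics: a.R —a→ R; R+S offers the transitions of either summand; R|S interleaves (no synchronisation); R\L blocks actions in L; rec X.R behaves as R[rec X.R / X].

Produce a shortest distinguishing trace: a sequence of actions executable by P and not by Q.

Reachable graph of P (8 states):
  m0 = c.a.(c.a.0 | (c.0 | (0 + 0))) | -c-> m1
  m1 = a.(c.a.0 | (c.0 | (0 + 0))) | -a-> m2
  m2 = c.a.0 | (c.0 | (0 + 0)) | -c-> m3, -c-> m4
  m3 = a.0 | (c.0 | (0 + 0)) | -a-> m5, -c-> m6
  m4 = c.a.0 | (0 | (0 + 0)) | -c-> m6
  m5 = 0 | (c.0 | (0 + 0)) | -c-> m7
  m6 = a.0 | (0 | (0 + 0)) | -a-> m7
  m7 = 0 | (0 | (0 + 0)) | (no moves)
Reachable graph of Q (7 states):
  n0 = a.(c.a.0 | (c.0 | (0 + 0))) | -a-> n1
  n1 = c.a.0 | (c.0 | (0 + 0)) | -c-> n2, -c-> n3
  n2 = a.0 | (c.0 | (0 + 0)) | -a-> n4, -c-> n5
  n3 = c.a.0 | (0 | (0 + 0)) | -c-> n5
  n4 = 0 | (c.0 | (0 + 0)) | -c-> n6
  n5 = a.0 | (0 | (0 + 0)) | -a-> n6
  n6 = 0 | (0 | (0 + 0)) | (no moves)
Executing c from P (initial set {m0}):
  step 1 (c): {m1}
  ✓ P
Executing c from Q (initial set {n0}):
  step 1 (c): ∅  — Q cannot continue

c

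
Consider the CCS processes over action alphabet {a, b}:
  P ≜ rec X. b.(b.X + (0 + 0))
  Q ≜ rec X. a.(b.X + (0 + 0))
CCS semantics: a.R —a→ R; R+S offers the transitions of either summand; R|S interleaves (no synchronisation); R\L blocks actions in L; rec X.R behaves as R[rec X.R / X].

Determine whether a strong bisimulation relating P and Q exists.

LTS(P): 2 reachable states
  s0 = rec X. b.(b.X + (0 + 0)) :: ··b··> s1
  s1 = b.(rec X. b.(b.X + (0 + 0))) + (0 + 0) :: ··b··> s0
LTS(Q): 2 reachable states
  t0 = rec X. a.(b.X + (0 + 0)) :: ··a··> t1
  t1 = b.(rec X. a.(b.X + (0 + 0))) + (0 + 0) :: ··b··> t0
Partition-refinement fixed point:
  B0 = {s0, s1}
  B1 = {t0}
  B2 = {t1}
s0 ∈ B0, t0 ∈ B1 → different blocks

not bisimilar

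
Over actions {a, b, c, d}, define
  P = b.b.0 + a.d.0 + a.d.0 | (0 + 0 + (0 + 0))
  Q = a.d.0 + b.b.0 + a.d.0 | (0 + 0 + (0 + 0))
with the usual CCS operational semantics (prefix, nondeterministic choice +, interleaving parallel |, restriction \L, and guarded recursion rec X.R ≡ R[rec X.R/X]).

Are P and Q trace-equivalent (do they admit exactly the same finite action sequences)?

YES

LTS(P): 6 reachable states
  s0 = b.b.0 + a.d.0 + a.d.0 | (0 + 0 + (0 + 0)) | ··a··> s1, ··a··> s2, ··b··> s3
  s1 = d.0 | ··d··> s4
  s2 = d.0 | (0 + 0 + (0 + 0)) | ··d··> s5
  s3 = b.0 | ··b··> s4
  s4 = 0 | deadlocked
  s5 = 0 | (0 + 0 + (0 + 0)) | deadlocked
LTS(Q): 6 reachable states
  t0 = a.d.0 + b.b.0 + a.d.0 | (0 + 0 + (0 + 0)) | ··a··> t1, ··a··> t2, ··b··> t3
  t1 = d.0 | ··d··> t4
  t2 = d.0 | (0 + 0 + (0 + 0)) | ··d··> t5
  t3 = b.0 | ··b··> t4
  t4 = 0 | deadlocked
  t5 = 0 | (0 + 0 + (0 + 0)) | deadlocked
Bisimilarity quotient blocks:
  B0 = {s0, t0}
  B1 = {s1, s2, t1, t2}
  B2 = {s4, s5, t4, t5}
  B3 = {s3, t3}
s0 ∈ B0, t0 ∈ B0 → same block
Bisimilar ⇒ trace-equivalent.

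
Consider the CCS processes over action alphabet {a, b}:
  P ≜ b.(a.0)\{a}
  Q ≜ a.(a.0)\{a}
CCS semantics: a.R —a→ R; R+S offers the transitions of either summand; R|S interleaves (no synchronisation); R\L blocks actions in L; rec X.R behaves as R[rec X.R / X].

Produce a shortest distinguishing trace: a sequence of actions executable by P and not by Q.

b

LTS(P): 2 reachable states
  m0 = b.(a.0)\{a} :: -b-> m1
  m1 = (a.0)\{a} :: deadlocked
LTS(Q): 2 reachable states
  n0 = a.(a.0)\{a} :: -a-> n1
  n1 = (a.0)\{a} :: deadlocked
Run σ = ⟨b⟩ on P: start {m0}
  step 1 (b): {m1}
  ✓ P
Run σ = ⟨b⟩ on Q: start {n0}
  step 1 (b): ∅  — Q cannot continue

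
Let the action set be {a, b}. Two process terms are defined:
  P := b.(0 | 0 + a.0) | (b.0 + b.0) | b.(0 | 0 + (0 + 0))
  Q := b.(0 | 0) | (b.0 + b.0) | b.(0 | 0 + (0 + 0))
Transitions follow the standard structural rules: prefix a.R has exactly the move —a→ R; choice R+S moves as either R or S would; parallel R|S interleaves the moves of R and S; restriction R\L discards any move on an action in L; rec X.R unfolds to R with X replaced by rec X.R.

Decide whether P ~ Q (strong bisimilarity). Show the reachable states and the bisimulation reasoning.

LTS(P): 12 reachable states
  s0 = b.(0 | 0 + a.0) | (b.0 + b.0) | b.(0 | 0 + (0 + 0)) ⊢ —b→ s1, —b→ s2, —b→ s3
  s1 = (0 | 0 + a.0) | (b.0 + b.0) | b.(0 | 0 + (0 + 0)) ⊢ —a→ s4, —b→ s5, —b→ s6
  s2 = b.(0 | 0 + a.0) | (b.0 + b.0) | (0 | 0 + (0 + 0)) ⊢ —b→ s5, —b→ s7
  s3 = b.(0 | 0 + a.0) | 0 | b.(0 | 0 + (0 + 0)) ⊢ —b→ s6, —b→ s7
  s4 = 0 | (b.0 + b.0) | b.(0 | 0 + (0 + 0)) ⊢ —b→ s8, —b→ s9
  s5 = (0 | 0 + a.0) | (b.0 + b.0) | (0 | 0 + (0 + 0)) ⊢ —a→ s8, —b→ s10
  s6 = (0 | 0 + a.0) | 0 | b.(0 | 0 + (0 + 0)) ⊢ —a→ s9, —b→ s10
  s7 = b.(0 | 0 + a.0) | 0 | (0 | 0 + (0 + 0)) ⊢ —b→ s10
  s8 = 0 | (b.0 + b.0) | (0 | 0 + (0 + 0)) ⊢ —b→ s11
  s9 = 0 | 0 | b.(0 | 0 + (0 + 0)) ⊢ —b→ s11
  s10 = (0 | 0 + a.0) | 0 | (0 | 0 + (0 + 0)) ⊢ —a→ s11
  s11 = 0 | 0 | (0 | 0 + (0 + 0)) ⊢ ∅
LTS(Q): 8 reachable states
  t0 = b.(0 | 0) | (b.0 + b.0) | b.(0 | 0 + (0 + 0)) ⊢ —b→ t1, —b→ t2, —b→ t3
  t1 = 0 | 0 | (b.0 + b.0) | b.(0 | 0 + (0 + 0)) ⊢ —b→ t4, —b→ t5
  t2 = b.(0 | 0) | (b.0 + b.0) | (0 | 0 + (0 + 0)) ⊢ —b→ t4, —b→ t6
  t3 = b.(0 | 0) | 0 | b.(0 | 0 + (0 + 0)) ⊢ —b→ t5, —b→ t6
  t4 = 0 | 0 | (b.0 + b.0) | (0 | 0 + (0 + 0)) ⊢ —b→ t7
  t5 = 0 | 0 | 0 | b.(0 | 0 + (0 + 0)) ⊢ —b→ t7
  t6 = b.(0 | 0) | 0 | (0 | 0 + (0 + 0)) ⊢ —b→ t7
  t7 = 0 | 0 | 0 | (0 | 0 + (0 + 0)) ⊢ ∅
Coarsest stable partition (strong bisimilarity classes):
  B0 = {s0}
  B1 = {s2, s3}
  B2 = {s5, s6}
  B3 = {s8, s9, t4, t5, t6}
  B4 = {s11, t7}
  B5 = {s10}
  B6 = {s7}
  B7 = {s1}
  B8 = {s4, t1, t2, t3}
  B9 = {t0}
s0 ∈ B0, t0 ∈ B9 → different blocks

not bisimilar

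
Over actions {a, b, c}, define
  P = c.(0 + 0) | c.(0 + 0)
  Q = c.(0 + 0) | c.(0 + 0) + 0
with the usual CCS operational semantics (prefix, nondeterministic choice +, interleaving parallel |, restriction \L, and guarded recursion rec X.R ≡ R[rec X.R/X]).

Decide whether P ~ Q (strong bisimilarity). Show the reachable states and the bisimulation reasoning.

Reachable graph of P (4 states):
  s0 = c.(0 + 0) | c.(0 + 0) | -c-> s1, -c-> s2
  s1 = (0 + 0) | c.(0 + 0) | -c-> s3
  s2 = c.(0 + 0) | (0 + 0) | -c-> s3
  s3 = (0 + 0) | (0 + 0) | stopped
Reachable graph of Q (4 states):
  t0 = c.(0 + 0) | c.(0 + 0) + 0 | -c-> t1, -c-> t2
  t1 = (0 + 0) | c.(0 + 0) | -c-> t3
  t2 = c.(0 + 0) | (0 + 0) | -c-> t3
  t3 = (0 + 0) | (0 + 0) | stopped
Partition-refinement fixed point:
  B0 = {s0, t0}
  B1 = {s1, s2, t1, t2}
  B2 = {s3, t3}
s0 ∈ B0, t0 ∈ B0 → same block

bisimilar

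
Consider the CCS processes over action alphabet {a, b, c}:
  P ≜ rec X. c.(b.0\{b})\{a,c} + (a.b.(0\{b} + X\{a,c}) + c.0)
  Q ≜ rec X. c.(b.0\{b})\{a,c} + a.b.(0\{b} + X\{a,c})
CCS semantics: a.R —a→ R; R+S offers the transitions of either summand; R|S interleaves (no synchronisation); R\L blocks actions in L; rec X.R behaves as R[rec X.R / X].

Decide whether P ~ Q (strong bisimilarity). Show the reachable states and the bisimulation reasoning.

not bisimilar

P's transition system — 6 states:
  p0 = rec X. c.(b.0\{b})\{a,c} + (a.b.(0\{b} + X\{a,c}) + c.0) | —a→ p1, —c→ p2, —c→ p3
  p1 = b.(0\{b} + (rec X. c.(b.0\{b})\{a,c} + (a.b.(0\{b} + X\{a,c}) + c.0))\{a,c}) | —b→ p4
  p2 = (b.0\{b})\{a,c} | —b→ p5
  p3 = 0 | (no moves)
  p4 = 0\{b} + (rec X. c.(b.0\{b})\{a,c} + (a.b.(0\{b} + X\{a,c}) + c.0))\{a,c} | (no moves)
  p5 = 0\{b}\{a,c} | (no moves)
Q's transition system — 5 states:
  q0 = rec X. c.(b.0\{b})\{a,c} + a.b.(0\{b} + X\{a,c}) | —a→ q1, —c→ q2
  q1 = b.(0\{b} + (rec X. c.(b.0\{b})\{a,c} + a.b.(0\{b} + X\{a,c}))\{a,c}) | —b→ q3
  q2 = (b.0\{b})\{a,c} | —b→ q4
  q3 = 0\{b} + (rec X. c.(b.0\{b})\{a,c} + a.b.(0\{b} + X\{a,c}))\{a,c} | (no moves)
  q4 = 0\{b}\{a,c} | (no moves)
Partition-refinement fixed point:
  B0 = {p0}
  B1 = {p1, p2, q1, q2}
  B2 = {p3, p4, p5, q3, q4}
  B3 = {q0}
p0 ∈ B0, q0 ∈ B3 → different blocks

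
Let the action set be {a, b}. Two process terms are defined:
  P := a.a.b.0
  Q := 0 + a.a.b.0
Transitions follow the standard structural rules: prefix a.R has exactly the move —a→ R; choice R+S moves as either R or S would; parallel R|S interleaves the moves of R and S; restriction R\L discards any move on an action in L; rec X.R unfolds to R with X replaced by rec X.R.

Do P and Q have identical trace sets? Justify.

YES

P's transition system — 4 states:
  s0 = a.a.b.0 | --a--▸ s1
  s1 = a.b.0 | --a--▸ s2
  s2 = b.0 | --b--▸ s3
  s3 = 0 | (no moves)
Q's transition system — 4 states:
  t0 = 0 + a.a.b.0 | --a--▸ t1
  t1 = a.b.0 | --a--▸ t2
  t2 = b.0 | --b--▸ t3
  t3 = 0 | (no moves)
Partition-refinement fixed point:
  B0 = {s0, t0}
  B1 = {s1, t1}
  B2 = {s2, t2}
  B3 = {s3, t3}
s0 ∈ B0, t0 ∈ B0 → same block
Bisimilar ⇒ trace-equivalent.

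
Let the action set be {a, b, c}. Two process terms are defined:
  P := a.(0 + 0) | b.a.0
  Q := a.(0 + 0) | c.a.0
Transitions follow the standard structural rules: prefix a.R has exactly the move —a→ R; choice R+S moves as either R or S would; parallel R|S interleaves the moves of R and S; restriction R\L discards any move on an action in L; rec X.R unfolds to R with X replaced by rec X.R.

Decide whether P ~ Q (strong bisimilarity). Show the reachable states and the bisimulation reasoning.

NO

P's transition system — 6 states:
  m0 = a.(0 + 0) | b.a.0 has moves --a--▸ m1, --b--▸ m2
  m1 = (0 + 0) | b.a.0 has moves --b--▸ m3
  m2 = a.(0 + 0) | a.0 has moves --a--▸ m3, --a--▸ m4
  m3 = (0 + 0) | a.0 has moves --a--▸ m5
  m4 = a.(0 + 0) | 0 has moves --a--▸ m5
  m5 = (0 + 0) | 0 has moves deadlocked
Q's transition system — 6 states:
  n0 = a.(0 + 0) | c.a.0 has moves --a--▸ n1, --c--▸ n2
  n1 = (0 + 0) | c.a.0 has moves --c--▸ n3
  n2 = a.(0 + 0) | a.0 has moves --a--▸ n3, --a--▸ n4
  n3 = (0 + 0) | a.0 has moves --a--▸ n5
  n4 = a.(0 + 0) | 0 has moves --a--▸ n5
  n5 = (0 + 0) | 0 has moves deadlocked
Bisimilarity quotient blocks:
  B0 = {m0}
  B1 = {m2, n2}
  B2 = {m3, m4, n3, n4}
  B3 = {m5, n5}
  B4 = {m1}
  B5 = {n0}
  B6 = {n1}
m0 ∈ B0, n0 ∈ B5 → different blocks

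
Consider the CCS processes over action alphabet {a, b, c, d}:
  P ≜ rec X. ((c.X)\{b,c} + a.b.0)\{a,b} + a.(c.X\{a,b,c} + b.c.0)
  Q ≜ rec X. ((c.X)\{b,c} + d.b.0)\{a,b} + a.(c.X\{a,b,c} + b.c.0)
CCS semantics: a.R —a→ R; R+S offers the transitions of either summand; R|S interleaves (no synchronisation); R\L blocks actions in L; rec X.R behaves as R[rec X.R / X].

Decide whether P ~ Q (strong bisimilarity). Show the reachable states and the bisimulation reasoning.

not bisimilar

Reachable graph of P (5 states):
  s0 = rec X. ((c.X)\{b,c} + a.b.0)\{a,b} + a.(c.X\{a,b,c} + b.c.0) → =a=> s1
  s1 = c.(rec X. ((c.X)\{b,c} + a.b.0)\{a,b} + a.(c.X\{a,b,c} + b.c.0))\{a,b,c} + b.c.0 → =b=> s2, =c=> s3
  s2 = c.0 → =c=> s4
  s3 = (rec X. ((c.X)\{b,c} + a.b.0)\{a,b} + a.(c.X\{a,b,c} + b.c.0))\{a,b,c} → (no moves)
  s4 = 0 → (no moves)
Reachable graph of Q (7 states):
  t0 = rec X. ((c.X)\{b,c} + d.b.0)\{a,b} + a.(c.X\{a,b,c} + b.c.0) → =a=> t1, =d=> t2
  t1 = c.(rec X. ((c.X)\{b,c} + d.b.0)\{a,b} + a.(c.X\{a,b,c} + b.c.0))\{a,b,c} + b.c.0 → =b=> t3, =c=> t4
  t2 = (b.0)\{a,b} → (no moves)
  t3 = c.0 → =c=> t5
  t4 = (rec X. ((c.X)\{b,c} + d.b.0)\{a,b} + a.(c.X\{a,b,c} + b.c.0))\{a,b,c} → =d=> t6
  t5 = 0 → (no moves)
  t6 = (b.0)\{a,b}\{a,b,c} → (no moves)
Coarsest stable partition (strong bisimilarity classes):
  B0 = {s0}
  B1 = {s1}
  B2 = {s2, t3}
  B3 = {s3, s4, t2, t5, t6}
  B4 = {t0}
  B5 = {t1}
  B6 = {t4}
s0 ∈ B0, t0 ∈ B4 → different blocks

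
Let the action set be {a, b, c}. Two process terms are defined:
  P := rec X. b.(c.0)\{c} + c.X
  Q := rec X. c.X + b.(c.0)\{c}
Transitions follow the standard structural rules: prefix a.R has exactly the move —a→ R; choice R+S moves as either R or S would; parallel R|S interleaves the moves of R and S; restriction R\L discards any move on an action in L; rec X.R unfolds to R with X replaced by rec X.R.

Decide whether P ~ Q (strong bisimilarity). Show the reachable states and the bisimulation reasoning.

P ~ Q

LTS(P): 2 reachable states
  s0 = rec X. b.(c.0)\{c} + c.X :: —b→ s1, —c→ s0
  s1 = (c.0)\{c} :: (no moves)
LTS(Q): 2 reachable states
  t0 = rec X. c.X + b.(c.0)\{c} :: —b→ t1, —c→ t0
  t1 = (c.0)\{c} :: (no moves)
Coarsest stable partition (strong bisimilarity classes):
  B0 = {s0, t0}
  B1 = {s1, t1}
s0 ∈ B0, t0 ∈ B0 → same block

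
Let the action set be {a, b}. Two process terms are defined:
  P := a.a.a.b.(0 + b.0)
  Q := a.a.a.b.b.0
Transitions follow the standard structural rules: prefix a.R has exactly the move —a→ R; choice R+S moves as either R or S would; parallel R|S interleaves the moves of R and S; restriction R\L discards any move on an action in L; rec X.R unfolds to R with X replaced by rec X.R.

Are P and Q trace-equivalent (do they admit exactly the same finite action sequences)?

P's transition system — 6 states:
  u0 = a.a.a.b.(0 + b.0) ⊢ =a=> u1
  u1 = a.a.b.(0 + b.0) ⊢ =a=> u2
  u2 = a.b.(0 + b.0) ⊢ =a=> u3
  u3 = b.(0 + b.0) ⊢ =b=> u4
  u4 = 0 + b.0 ⊢ =b=> u5
  u5 = 0 ⊢ ·
Q's transition system — 6 states:
  v0 = a.a.a.b.b.0 ⊢ =a=> v1
  v1 = a.a.b.b.0 ⊢ =a=> v2
  v2 = a.b.b.0 ⊢ =a=> v3
  v3 = b.b.0 ⊢ =b=> v4
  v4 = b.0 ⊢ =b=> v5
  v5 = 0 ⊢ ·
Coarsest stable partition (strong bisimilarity classes):
  B0 = {u0, v0}
  B1 = {u1, v1}
  B2 = {u2, v2}
  B3 = {u3, v3}
  B4 = {u4, v4}
  B5 = {u5, v5}
u0 ∈ B0, v0 ∈ B0 → same block
Bisimilar ⇒ trace-equivalent.

YES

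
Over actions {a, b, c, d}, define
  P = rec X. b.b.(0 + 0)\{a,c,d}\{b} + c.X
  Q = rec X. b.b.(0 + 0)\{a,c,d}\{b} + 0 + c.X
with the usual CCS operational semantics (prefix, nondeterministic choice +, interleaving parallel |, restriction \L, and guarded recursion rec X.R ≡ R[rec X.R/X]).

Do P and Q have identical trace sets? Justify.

Reachable graph of P (3 states):
  u0 = rec X. b.b.(0 + 0)\{a,c,d}\{b} + c.X has moves =b=> u1, =c=> u0
  u1 = b.(0 + 0)\{a,c,d}\{b} has moves =b=> u2
  u2 = (0 + 0)\{a,c,d}\{b} has moves stopped
Reachable graph of Q (3 states):
  v0 = rec X. b.b.(0 + 0)\{a,c,d}\{b} + 0 + c.X has moves =b=> v1, =c=> v0
  v1 = b.(0 + 0)\{a,c,d}\{b} has moves =b=> v2
  v2 = (0 + 0)\{a,c,d}\{b} has moves stopped
Partition-refinement fixed point:
  B0 = {u0, v0}
  B1 = {u1, v1}
  B2 = {u2, v2}
u0 ∈ B0, v0 ∈ B0 → same block
Bisimilar ⇒ trace-equivalent.

traces(P) = traces(Q)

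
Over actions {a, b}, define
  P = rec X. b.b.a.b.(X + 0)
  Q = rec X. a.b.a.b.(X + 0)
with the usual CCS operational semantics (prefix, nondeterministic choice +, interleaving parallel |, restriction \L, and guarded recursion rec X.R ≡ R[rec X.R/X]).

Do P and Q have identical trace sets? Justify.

trace-distinct — witness ⟨b⟩

LTS(P): 5 reachable states
  s0 = rec X. b.b.a.b.(X + 0) | =b=> s1
  s1 = b.a.b.((rec X. b.b.a.b.(X + 0)) + 0) | =b=> s2
  s2 = a.b.((rec X. b.b.a.b.(X + 0)) + 0) | =a=> s3
  s3 = b.((rec X. b.b.a.b.(X + 0)) + 0) | =b=> s4
  s4 = (rec X. b.b.a.b.(X + 0)) + 0 | =b=> s1
LTS(Q): 5 reachable states
  t0 = rec X. a.b.a.b.(X + 0) | =a=> t1
  t1 = b.a.b.((rec X. a.b.a.b.(X + 0)) + 0) | =b=> t2
  t2 = a.b.((rec X. a.b.a.b.(X + 0)) + 0) | =a=> t3
  t3 = b.((rec X. a.b.a.b.(X + 0)) + 0) | =b=> t4
  t4 = (rec X. a.b.a.b.(X + 0)) + 0 | =a=> t1
Run σ = ⟨b⟩ on P: start {s0}
  step 1 (b): {s1}
  ✓ P
Run σ = ⟨b⟩ on Q: start {t0}
  step 1 (b): ∅  — Q cannot continue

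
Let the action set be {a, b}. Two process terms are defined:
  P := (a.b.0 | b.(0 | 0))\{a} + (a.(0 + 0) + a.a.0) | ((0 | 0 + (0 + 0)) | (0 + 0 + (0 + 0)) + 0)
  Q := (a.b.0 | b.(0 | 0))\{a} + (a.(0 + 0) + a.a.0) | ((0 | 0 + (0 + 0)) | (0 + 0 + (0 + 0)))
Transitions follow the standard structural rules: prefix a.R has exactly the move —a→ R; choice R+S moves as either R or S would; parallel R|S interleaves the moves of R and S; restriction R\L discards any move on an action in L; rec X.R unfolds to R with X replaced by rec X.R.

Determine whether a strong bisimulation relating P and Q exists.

LTS(P): 5 reachable states
  u0 = (a.b.0 | b.(0 | 0))\{a} + (a.(0 + 0) + a.a.0) | ((0 | 0 + (0 + 0)) | (0 + 0 + (0 + 0)) + 0) | ··a··> u1, ··a··> u2, ··b··> u3
  u1 = (0 + 0) | ((0 | 0 + (0 + 0)) | (0 + 0 + (0 + 0)) + 0) | ∅
  u2 = a.0 | ((0 | 0 + (0 + 0)) | (0 + 0 + (0 + 0)) + 0) | ··a··> u4
  u3 = (a.b.0 | (0 | 0))\{a} | ∅
  u4 = 0 | ((0 | 0 + (0 + 0)) | (0 + 0 + (0 + 0)) + 0) | ∅
LTS(Q): 5 reachable states
  v0 = (a.b.0 | b.(0 | 0))\{a} + (a.(0 + 0) + a.a.0) | ((0 | 0 + (0 + 0)) | (0 + 0 + (0 + 0))) | ··a··> v1, ··a··> v2, ··b··> v3
  v1 = (0 + 0) | ((0 | 0 + (0 + 0)) | (0 + 0 + (0 + 0))) | ∅
  v2 = a.0 | ((0 | 0 + (0 + 0)) | (0 + 0 + (0 + 0))) | ··a··> v4
  v3 = (a.b.0 | (0 | 0))\{a} | ∅
  v4 = 0 | ((0 | 0 + (0 + 0)) | (0 + 0 + (0 + 0))) | ∅
Coarsest stable partition (strong bisimilarity classes):
  B0 = {u0, v0}
  B1 = {u1, u3, u4, v1, v3, v4}
  B2 = {u2, v2}
u0 ∈ B0, v0 ∈ B0 → same block

YES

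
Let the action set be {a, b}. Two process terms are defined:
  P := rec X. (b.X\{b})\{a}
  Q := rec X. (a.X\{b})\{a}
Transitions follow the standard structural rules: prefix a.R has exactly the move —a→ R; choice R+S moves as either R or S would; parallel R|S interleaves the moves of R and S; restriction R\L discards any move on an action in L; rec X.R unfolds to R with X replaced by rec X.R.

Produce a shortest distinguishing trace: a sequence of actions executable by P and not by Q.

LTS(P): 2 reachable states
  p0 = rec X. (b.X\{b})\{a} | --b--▸ p1
  p1 = (rec X. (b.X\{b})\{a})\{b}\{a} | ·
LTS(Q): 1 reachable states
  q0 = rec X. (a.X\{b})\{a} | ·
Run σ = ⟨b⟩ on P: start {p0}
  after b @ step 1: {p1}
  ✓ P
Run σ = ⟨b⟩ on Q: start {q0}
  after b @ step 1: no successor for Q

b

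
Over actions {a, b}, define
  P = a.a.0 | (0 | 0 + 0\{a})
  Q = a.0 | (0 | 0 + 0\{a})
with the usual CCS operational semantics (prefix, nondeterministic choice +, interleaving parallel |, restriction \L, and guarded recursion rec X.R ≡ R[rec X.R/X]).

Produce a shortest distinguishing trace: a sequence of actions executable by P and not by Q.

LTS(P): 3 reachable states
  u0 = a.a.0 | (0 | 0 + 0\{a}) :: ··a··> u1
  u1 = a.0 | (0 | 0 + 0\{a}) :: ··a··> u2
  u2 = 0 | (0 | 0 + 0\{a}) :: deadlocked
LTS(Q): 2 reachable states
  v0 = a.0 | (0 | 0 + 0\{a}) :: ··a··> v1
  v1 = 0 | (0 | 0 + 0\{a}) :: deadlocked
Trace ⟨aa⟩ through P, begin at {u0}:
  step 1 (a): {u1}
  step 2 (a): {u2}
  P completes σ.
Trace ⟨aa⟩ through Q, begin at {v0}:
  step 1 (a): {v1}
  step 2 (a): ∅  — Q cannot continue

aa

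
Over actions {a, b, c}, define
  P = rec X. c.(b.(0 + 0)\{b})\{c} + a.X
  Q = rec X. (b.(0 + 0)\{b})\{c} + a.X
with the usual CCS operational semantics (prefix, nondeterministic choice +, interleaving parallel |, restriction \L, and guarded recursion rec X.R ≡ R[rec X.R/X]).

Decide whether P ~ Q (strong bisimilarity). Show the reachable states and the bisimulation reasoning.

P ≁ Q

Reachable graph of P (3 states):
  u0 = rec X. c.(b.(0 + 0)\{b})\{c} + a.X ⊢ --a--▸ u0, --c--▸ u1
  u1 = (b.(0 + 0)\{b})\{c} ⊢ --b--▸ u2
  u2 = (0 + 0)\{b}\{c} ⊢ ∅
Reachable graph of Q (2 states):
  v0 = rec X. (b.(0 + 0)\{b})\{c} + a.X ⊢ --a--▸ v0, --b--▸ v1
  v1 = (0 + 0)\{b}\{c} ⊢ ∅
Partition-refinement fixed point:
  B0 = {u0}
  B1 = {u1}
  B2 = {u2, v1}
  B3 = {v0}
u0 ∈ B0, v0 ∈ B3 → different blocks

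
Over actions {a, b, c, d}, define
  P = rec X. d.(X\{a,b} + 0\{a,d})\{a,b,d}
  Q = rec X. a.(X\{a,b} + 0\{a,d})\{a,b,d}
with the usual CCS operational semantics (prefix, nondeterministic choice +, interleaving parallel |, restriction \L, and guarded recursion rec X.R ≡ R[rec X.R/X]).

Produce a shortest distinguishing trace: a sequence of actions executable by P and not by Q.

d

Reachable graph of P (2 states):
  u0 = rec X. d.(X\{a,b} + 0\{a,d})\{a,b,d} → =d=> u1
  u1 = ((rec X. d.(X\{a,b} + 0\{a,d})\{a,b,d})\{a,b} + 0\{a,d})\{a,b,d} → (no moves)
Reachable graph of Q (2 states):
  v0 = rec X. a.(X\{a,b} + 0\{a,d})\{a,b,d} → =a=> v1
  v1 = ((rec X. a.(X\{a,b} + 0\{a,d})\{a,b,d})\{a,b} + 0\{a,d})\{a,b,d} → (no moves)
Run σ = ⟨d⟩ on P: start {u0}
  step 1 (d): {u1}
  ✓ P
Run σ = ⟨d⟩ on Q: start {v0}
  step 1 (d): ∅ (Q stuck)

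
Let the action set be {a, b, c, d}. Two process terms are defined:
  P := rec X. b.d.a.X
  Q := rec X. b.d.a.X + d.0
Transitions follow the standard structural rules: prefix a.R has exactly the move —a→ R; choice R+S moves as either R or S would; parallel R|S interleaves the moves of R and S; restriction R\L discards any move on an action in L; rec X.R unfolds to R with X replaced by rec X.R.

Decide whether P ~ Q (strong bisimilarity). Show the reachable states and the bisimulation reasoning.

LTS(P): 3 reachable states
  m0 = rec X. b.d.a.X ⊢ —b→ m1
  m1 = d.a.(rec X. b.d.a.X) ⊢ —d→ m2
  m2 = a.(rec X. b.d.a.X) ⊢ —a→ m0
LTS(Q): 4 reachable states
  n0 = rec X. b.d.a.X + d.0 ⊢ —b→ n1, —d→ n2
  n1 = d.a.(rec X. b.d.a.X + d.0) ⊢ —d→ n3
  n2 = 0 ⊢ deadlocked
  n3 = a.(rec X. b.d.a.X + d.0) ⊢ —a→ n0
Bisimilarity quotient blocks:
  B0 = {m0}
  B1 = {m1}
  B2 = {m2}
  B3 = {n0}
  B4 = {n1}
  B5 = {n3}
  B6 = {n2}
m0 ∈ B0, n0 ∈ B3 → different blocks

NO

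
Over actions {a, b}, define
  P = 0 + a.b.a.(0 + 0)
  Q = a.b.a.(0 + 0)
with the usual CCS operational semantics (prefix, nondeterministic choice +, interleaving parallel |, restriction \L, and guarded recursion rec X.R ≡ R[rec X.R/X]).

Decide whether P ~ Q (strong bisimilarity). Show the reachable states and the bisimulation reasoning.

YES

P's transition system — 4 states:
  p0 = 0 + a.b.a.(0 + 0) → ··a··> p1
  p1 = b.a.(0 + 0) → ··b··> p2
  p2 = a.(0 + 0) → ··a··> p3
  p3 = 0 + 0 → deadlocked
Q's transition system — 4 states:
  q0 = a.b.a.(0 + 0) → ··a··> q1
  q1 = b.a.(0 + 0) → ··b··> q2
  q2 = a.(0 + 0) → ··a··> q3
  q3 = 0 + 0 → deadlocked
Bisimilarity quotient blocks:
  B0 = {p0, q0}
  B1 = {p1, q1}
  B2 = {p2, q2}
  B3 = {p3, q3}
p0 ∈ B0, q0 ∈ B0 → same block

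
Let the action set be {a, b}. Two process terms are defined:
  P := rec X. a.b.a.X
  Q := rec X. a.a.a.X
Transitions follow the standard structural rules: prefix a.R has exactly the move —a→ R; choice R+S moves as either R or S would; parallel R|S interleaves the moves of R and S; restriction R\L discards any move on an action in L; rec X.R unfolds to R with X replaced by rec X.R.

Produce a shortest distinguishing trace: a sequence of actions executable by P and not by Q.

ab

LTS(P): 3 reachable states
  m0 = rec X. a.b.a.X :: --a--▸ m1
  m1 = b.a.(rec X. a.b.a.X) :: --b--▸ m2
  m2 = a.(rec X. a.b.a.X) :: --a--▸ m0
LTS(Q): 3 reachable states
  n0 = rec X. a.a.a.X :: --a--▸ n1
  n1 = a.a.(rec X. a.a.a.X) :: --a--▸ n2
  n2 = a.(rec X. a.a.a.X) :: --a--▸ n0
Trace ⟨ab⟩ through P, begin at {m0}:
  after a @ step 1: {m1}
  after b @ step 2: {m2}
  P completes σ.
Trace ⟨ab⟩ through Q, begin at {n0}:
  after a @ step 1: {n1}
  after b @ step 2: no successor for Q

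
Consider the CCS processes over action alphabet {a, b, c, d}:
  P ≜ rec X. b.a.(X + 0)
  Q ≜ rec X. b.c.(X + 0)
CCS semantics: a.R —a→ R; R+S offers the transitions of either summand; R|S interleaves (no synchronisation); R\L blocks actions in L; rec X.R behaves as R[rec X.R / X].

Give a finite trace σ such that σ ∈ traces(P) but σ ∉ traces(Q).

ba

P's transition system — 3 states:
  s0 = rec X. b.a.(X + 0) :: -b-> s1
  s1 = a.((rec X. b.a.(X + 0)) + 0) :: -a-> s2
  s2 = (rec X. b.a.(X + 0)) + 0 :: -b-> s1
Q's transition system — 3 states:
  t0 = rec X. b.c.(X + 0) :: -b-> t1
  t1 = c.((rec X. b.c.(X + 0)) + 0) :: -c-> t2
  t2 = (rec X. b.c.(X + 0)) + 0 :: -b-> t1
Trace ⟨ba⟩ through P, begin at {s0}:
  [1] b ⇒ {s1}
  [2] a ⇒ {s2}
  — P admits the full trace.
Trace ⟨ba⟩ through Q, begin at {t0}:
  [1] b ⇒ {t1}
  [2] a ⇒ ∅  — Q cannot continue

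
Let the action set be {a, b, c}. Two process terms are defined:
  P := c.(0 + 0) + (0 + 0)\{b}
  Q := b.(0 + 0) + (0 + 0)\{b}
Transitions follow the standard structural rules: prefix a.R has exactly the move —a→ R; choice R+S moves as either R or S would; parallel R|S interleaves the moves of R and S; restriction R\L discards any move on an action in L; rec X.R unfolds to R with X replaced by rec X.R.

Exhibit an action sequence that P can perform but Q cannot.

c

LTS(P): 2 reachable states
  p0 = c.(0 + 0) + (0 + 0)\{b} ⊢ --c--▸ p1
  p1 = 0 + 0 ⊢ deadlocked
LTS(Q): 2 reachable states
  q0 = b.(0 + 0) + (0 + 0)\{b} ⊢ --b--▸ q1
  q1 = 0 + 0 ⊢ deadlocked
Trace ⟨c⟩ through P, begin at {p0}:
  [1] c ⇒ {p1}
  ✓ P
Trace ⟨c⟩ through Q, begin at {q0}:
  [1] c ⇒ ∅ (Q stuck)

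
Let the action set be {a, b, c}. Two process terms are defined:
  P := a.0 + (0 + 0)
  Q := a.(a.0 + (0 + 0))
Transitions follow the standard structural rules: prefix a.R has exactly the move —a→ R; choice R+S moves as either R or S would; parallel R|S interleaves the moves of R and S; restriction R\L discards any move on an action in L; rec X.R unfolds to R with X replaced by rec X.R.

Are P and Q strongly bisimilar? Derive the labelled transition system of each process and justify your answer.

Reachable graph of P (2 states):
  s0 = a.0 + (0 + 0) ⊢ --a--▸ s1
  s1 = 0 ⊢ stopped
Reachable graph of Q (3 states):
  t0 = a.(a.0 + (0 + 0)) ⊢ --a--▸ t1
  t1 = a.0 + (0 + 0) ⊢ --a--▸ t2
  t2 = 0 ⊢ stopped
Bisimilarity quotient blocks:
  B0 = {s0, t1}
  B1 = {s1, t2}
  B2 = {t0}
s0 ∈ B0, t0 ∈ B2 → different blocks

P ≁ Q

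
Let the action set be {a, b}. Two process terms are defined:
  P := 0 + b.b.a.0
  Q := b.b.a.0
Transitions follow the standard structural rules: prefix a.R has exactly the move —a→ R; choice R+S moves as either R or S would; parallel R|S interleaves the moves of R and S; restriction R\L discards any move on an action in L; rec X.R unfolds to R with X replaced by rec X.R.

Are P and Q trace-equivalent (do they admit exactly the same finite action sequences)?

YES

LTS(P): 4 reachable states
  m0 = 0 + b.b.a.0 has moves —b→ m1
  m1 = b.a.0 has moves —b→ m2
  m2 = a.0 has moves —a→ m3
  m3 = 0 has moves (no moves)
LTS(Q): 4 reachable states
  n0 = b.b.a.0 has moves —b→ n1
  n1 = b.a.0 has moves —b→ n2
  n2 = a.0 has moves —a→ n3
  n3 = 0 has moves (no moves)
Coarsest stable partition (strong bisimilarity classes):
  B0 = {m0, n0}
  B1 = {m1, n1}
  B2 = {m2, n2}
  B3 = {m3, n3}
m0 ∈ B0, n0 ∈ B0 → same block
Bisimilar ⇒ trace-equivalent.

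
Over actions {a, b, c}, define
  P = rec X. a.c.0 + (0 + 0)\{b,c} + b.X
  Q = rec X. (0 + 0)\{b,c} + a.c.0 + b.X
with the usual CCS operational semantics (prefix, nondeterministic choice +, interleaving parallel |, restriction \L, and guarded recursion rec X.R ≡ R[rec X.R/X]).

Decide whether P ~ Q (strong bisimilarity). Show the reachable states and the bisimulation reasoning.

Reachable graph of P (3 states):
  m0 = rec X. a.c.0 + (0 + 0)\{b,c} + b.X :: -a-> m1, -b-> m0
  m1 = c.0 :: -c-> m2
  m2 = 0 :: deadlocked
Reachable graph of Q (3 states):
  n0 = rec X. (0 + 0)\{b,c} + a.c.0 + b.X :: -a-> n1, -b-> n0
  n1 = c.0 :: -c-> n2
  n2 = 0 :: deadlocked
Partition-refinement fixed point:
  B0 = {m0, n0}
  B1 = {m1, n1}
  B2 = {m2, n2}
m0 ∈ B0, n0 ∈ B0 → same block

bisimilar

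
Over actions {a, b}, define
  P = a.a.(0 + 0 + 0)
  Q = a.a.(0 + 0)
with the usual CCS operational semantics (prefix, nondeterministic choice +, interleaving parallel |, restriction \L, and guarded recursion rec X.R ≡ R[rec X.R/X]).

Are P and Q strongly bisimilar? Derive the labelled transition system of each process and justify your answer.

P ~ Q

LTS(P): 3 reachable states
  m0 = a.a.(0 + 0 + 0) :: =a=> m1
  m1 = a.(0 + 0 + 0) :: =a=> m2
  m2 = 0 + 0 + 0 :: ·
LTS(Q): 3 reachable states
  n0 = a.a.(0 + 0) :: =a=> n1
  n1 = a.(0 + 0) :: =a=> n2
  n2 = 0 + 0 :: ·
Partition-refinement fixed point:
  B0 = {m0, n0}
  B1 = {m1, n1}
  B2 = {m2, n2}
m0 ∈ B0, n0 ∈ B0 → same block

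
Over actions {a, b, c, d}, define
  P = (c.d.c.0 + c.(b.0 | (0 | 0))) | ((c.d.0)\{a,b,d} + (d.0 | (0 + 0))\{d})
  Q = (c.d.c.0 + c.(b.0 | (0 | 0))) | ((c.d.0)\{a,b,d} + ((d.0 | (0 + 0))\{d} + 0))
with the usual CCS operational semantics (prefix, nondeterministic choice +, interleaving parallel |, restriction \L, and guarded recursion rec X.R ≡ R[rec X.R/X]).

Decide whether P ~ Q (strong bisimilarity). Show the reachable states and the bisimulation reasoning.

bisimilar

Reachable graph of P (12 states):
  m0 = (c.d.c.0 + c.(b.0 | (0 | 0))) | ((c.d.0)\{a,b,d} + (d.0 | (0 + 0))\{d}) → =c=> m1, =c=> m2, =c=> m3
  m1 = (c.d.c.0 + c.(b.0 | (0 | 0))) | (d.0)\{a,b,d} → =c=> m4, =c=> m5
  m2 = b.0 | (0 | 0) | ((c.d.0)\{a,b,d} + (d.0 | (0 + 0))\{d}) → =b=> m6, =c=> m4
  m3 = d.c.0 | ((c.d.0)\{a,b,d} + (d.0 | (0 + 0))\{d}) → =c=> m5, =d=> m7
  m4 = b.0 | (0 | 0) | (d.0)\{a,b,d} → =b=> m8
  m5 = d.c.0 | (d.0)\{a,b,d} → =d=> m9
  m6 = 0 | (0 | 0) | ((c.d.0)\{a,b,d} + (d.0 | (0 + 0))\{d}) → =c=> m8
  m7 = c.0 | ((c.d.0)\{a,b,d} + (d.0 | (0 + 0))\{d}) → =c=> m10, =c=> m9
  m8 = 0 | (0 | 0) | (d.0)\{a,b,d} → deadlocked
  m9 = c.0 | (d.0)\{a,b,d} → =c=> m11
  m10 = 0 | ((c.d.0)\{a,b,d} + (d.0 | (0 + 0))\{d}) → =c=> m11
  m11 = 0 | (d.0)\{a,b,d} → deadlocked
Reachable graph of Q (12 states):
  n0 = (c.d.c.0 + c.(b.0 | (0 | 0))) | ((c.d.0)\{a,b,d} + ((d.0 | (0 + 0))\{d} + 0)) → =c=> n1, =c=> n2, =c=> n3
  n1 = (c.d.c.0 + c.(b.0 | (0 | 0))) | (d.0)\{a,b,d} → =c=> n4, =c=> n5
  n2 = b.0 | (0 | 0) | ((c.d.0)\{a,b,d} + ((d.0 | (0 + 0))\{d} + 0)) → =b=> n6, =c=> n4
  n3 = d.c.0 | ((c.d.0)\{a,b,d} + ((d.0 | (0 + 0))\{d} + 0)) → =c=> n5, =d=> n7
  n4 = b.0 | (0 | 0) | (d.0)\{a,b,d} → =b=> n8
  n5 = d.c.0 | (d.0)\{a,b,d} → =d=> n9
  n6 = 0 | (0 | 0) | ((c.d.0)\{a,b,d} + ((d.0 | (0 + 0))\{d} + 0)) → =c=> n8
  n7 = c.0 | ((c.d.0)\{a,b,d} + ((d.0 | (0 + 0))\{d} + 0)) → =c=> n10, =c=> n9
  n8 = 0 | (0 | 0) | (d.0)\{a,b,d} → deadlocked
  n9 = c.0 | (d.0)\{a,b,d} → =c=> n11
  n10 = 0 | ((c.d.0)\{a,b,d} + ((d.0 | (0 + 0))\{d} + 0)) → =c=> n11
  n11 = 0 | (d.0)\{a,b,d} → deadlocked
Bisimilarity quotient blocks:
  B0 = {m0, n0}
  B1 = {m2, n2}
  B2 = {m4, n4}
  B3 = {m11, m8, n11, n8}
  B4 = {m10, m6, m9, n10, n6, n9}
  B5 = {m1, n1}
  B6 = {m5, n5}
  B7 = {m3, n3}
  B8 = {m7, n7}
m0 ∈ B0, n0 ∈ B0 → same block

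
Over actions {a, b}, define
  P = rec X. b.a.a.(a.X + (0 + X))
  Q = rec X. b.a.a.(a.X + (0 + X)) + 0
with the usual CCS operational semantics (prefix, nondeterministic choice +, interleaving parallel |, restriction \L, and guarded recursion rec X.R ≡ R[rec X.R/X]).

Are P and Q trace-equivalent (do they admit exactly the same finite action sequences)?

LTS(P): 4 reachable states
  s0 = rec X. b.a.a.(a.X + (0 + X)) | -b-> s1
  s1 = a.a.(a.(rec X. b.a.a.(a.X + (0 + X))) + (0 + (rec X. b.a.a.(a.X + (0 + X))))) | -a-> s2
  s2 = a.(a.(rec X. b.a.a.(a.X + (0 + X))) + (0 + (rec X. b.a.a.(a.X + (0 + X))))) | -a-> s3
  s3 = a.(rec X. b.a.a.(a.X + (0 + X))) + (0 + (rec X. b.a.a.(a.X + (0 + X)))) | -a-> s0, -b-> s1
LTS(Q): 4 reachable states
  t0 = rec X. b.a.a.(a.X + (0 + X)) + 0 | -b-> t1
  t1 = a.a.(a.(rec X. b.a.a.(a.X + (0 + X)) + 0) + (0 + (rec X. b.a.a.(a.X + (0 + X)) + 0))) | -a-> t2
  t2 = a.(a.(rec X. b.a.a.(a.X + (0 + X)) + 0) + (0 + (rec X. b.a.a.(a.X + (0 + X)) + 0))) | -a-> t3
  t3 = a.(rec X. b.a.a.(a.X + (0 + X)) + 0) + (0 + (rec X. b.a.a.(a.X + (0 + X)) + 0)) | -a-> t0, -b-> t1
Bisimilarity quotient blocks:
  B0 = {s0, t0}
  B1 = {s1, t1}
  B2 = {s2, t2}
  B3 = {s3, t3}
s0 ∈ B0, t0 ∈ B0 → same block
Bisimilar ⇒ trace-equivalent.

YES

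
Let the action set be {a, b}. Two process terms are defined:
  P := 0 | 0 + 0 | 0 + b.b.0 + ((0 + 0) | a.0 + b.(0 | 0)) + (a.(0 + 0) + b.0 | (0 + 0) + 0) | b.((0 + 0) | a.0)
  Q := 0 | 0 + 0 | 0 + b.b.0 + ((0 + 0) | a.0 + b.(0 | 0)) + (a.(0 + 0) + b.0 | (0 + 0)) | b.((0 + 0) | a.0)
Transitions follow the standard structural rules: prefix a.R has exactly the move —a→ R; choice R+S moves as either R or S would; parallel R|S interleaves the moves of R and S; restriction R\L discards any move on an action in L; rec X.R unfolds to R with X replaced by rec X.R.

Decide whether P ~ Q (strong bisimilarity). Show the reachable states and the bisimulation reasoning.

Reachable graph of P (13 states):
  m0 = 0 | 0 + 0 | 0 + b.b.0 + ((0 + 0) | a.0 + b.(0 | 0)) + (a.(0 + 0) + b.0 | (0 + 0) + 0) | b.((0 + 0) | a.0) has moves -a-> m1, -a-> m2, -b-> m3, -b-> m4, -b-> m5, -b-> m6
  m1 = (0 + 0) | 0 has moves (no moves)
  m2 = (0 + 0) | b.((0 + 0) | a.0) has moves -b-> m7
  m3 = (a.(0 + 0) + b.0 | (0 + 0) + 0) | ((0 + 0) | a.0) has moves -a-> m7, -a-> m8, -b-> m9
  m4 = 0 | (0 + 0) | b.((0 + 0) | a.0) has moves -b-> m9
  m5 = 0 | 0 has moves (no moves)
  m6 = b.0 has moves -b-> m10
  m7 = (0 + 0) | ((0 + 0) | a.0) has moves -a-> m11
  m8 = (a.(0 + 0) + b.0 | (0 + 0) + 0) | ((0 + 0) | 0) has moves -a-> m11, -b-> m12
  m9 = 0 | (0 + 0) | ((0 + 0) | a.0) has moves -a-> m12
  m10 = 0 has moves (no moves)
  m11 = (0 + 0) | ((0 + 0) | 0) has moves (no moves)
  m12 = 0 | (0 + 0) | ((0 + 0) | 0) has moves (no moves)
Reachable graph of Q (13 states):
  n0 = 0 | 0 + 0 | 0 + b.b.0 + ((0 + 0) | a.0 + b.(0 | 0)) + (a.(0 + 0) + b.0 | (0 + 0)) | b.((0 + 0) | a.0) has moves -a-> n1, -a-> n2, -b-> n3, -b-> n4, -b-> n5, -b-> n6
  n1 = (0 + 0) | 0 has moves (no moves)
  n2 = (0 + 0) | b.((0 + 0) | a.0) has moves -b-> n7
  n3 = (a.(0 + 0) + b.0 | (0 + 0)) | ((0 + 0) | a.0) has moves -a-> n7, -a-> n8, -b-> n9
  n4 = 0 | (0 + 0) | b.((0 + 0) | a.0) has moves -b-> n9
  n5 = 0 | 0 has moves (no moves)
  n6 = b.0 has moves -b-> n10
  n7 = (0 + 0) | ((0 + 0) | a.0) has moves -a-> n11
  n8 = (a.(0 + 0) + b.0 | (0 + 0)) | ((0 + 0) | 0) has moves -a-> n11, -b-> n12
  n9 = 0 | (0 + 0) | ((0 + 0) | a.0) has moves -a-> n12
  n10 = 0 has moves (no moves)
  n11 = (0 + 0) | ((0 + 0) | 0) has moves (no moves)
  n12 = 0 | (0 + 0) | ((0 + 0) | 0) has moves (no moves)
Coarsest stable partition (strong bisimilarity classes):
  B0 = {m0, n0}
  B1 = {m6, n6}
  B2 = {m1, m10, m11, m12, m5, n1, n10, n11, n12, n5}
  B3 = {m3, n3}
  B4 = {m7, m9, n7, n9}
  B5 = {m8, n8}
  B6 = {m2, m4, n2, n4}
m0 ∈ B0, n0 ∈ B0 → same block

YES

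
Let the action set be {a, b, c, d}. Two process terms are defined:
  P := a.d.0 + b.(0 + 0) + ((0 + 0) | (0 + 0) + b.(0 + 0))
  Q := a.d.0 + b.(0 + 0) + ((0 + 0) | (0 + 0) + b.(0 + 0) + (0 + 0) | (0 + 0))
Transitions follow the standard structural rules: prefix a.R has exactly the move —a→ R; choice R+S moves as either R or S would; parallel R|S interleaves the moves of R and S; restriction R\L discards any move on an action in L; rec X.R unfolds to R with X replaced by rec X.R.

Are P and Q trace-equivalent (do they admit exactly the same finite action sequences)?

LTS(P): 4 reachable states
  m0 = a.d.0 + b.(0 + 0) + ((0 + 0) | (0 + 0) + b.(0 + 0)) ⊢ =a=> m1, =b=> m2
  m1 = d.0 ⊢ =d=> m3
  m2 = 0 + 0 ⊢ stopped
  m3 = 0 ⊢ stopped
LTS(Q): 4 reachable states
  n0 = a.d.0 + b.(0 + 0) + ((0 + 0) | (0 + 0) + b.(0 + 0) + (0 + 0) | (0 + 0)) ⊢ =a=> n1, =b=> n2
  n1 = d.0 ⊢ =d=> n3
  n2 = 0 + 0 ⊢ stopped
  n3 = 0 ⊢ stopped
Bisimilarity quotient blocks:
  B0 = {m0, n0}
  B1 = {m2, m3, n2, n3}
  B2 = {m1, n1}
m0 ∈ B0, n0 ∈ B0 → same block
Bisimilar ⇒ trace-equivalent.

YES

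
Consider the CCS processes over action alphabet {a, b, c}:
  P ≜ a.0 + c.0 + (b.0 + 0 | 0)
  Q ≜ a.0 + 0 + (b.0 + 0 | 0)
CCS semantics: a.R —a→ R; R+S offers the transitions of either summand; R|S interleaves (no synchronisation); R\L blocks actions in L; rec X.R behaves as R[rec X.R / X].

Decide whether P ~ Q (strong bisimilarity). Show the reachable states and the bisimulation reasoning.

not bisimilar

Reachable graph of P (2 states):
  p0 = a.0 + c.0 + (b.0 + 0 | 0) → -a-> p1, -b-> p1, -c-> p1
  p1 = 0 → (no moves)
Reachable graph of Q (2 states):
  q0 = a.0 + 0 + (b.0 + 0 | 0) → -a-> q1, -b-> q1
  q1 = 0 → (no moves)
Partition-refinement fixed point:
  B0 = {p0}
  B1 = {p1, q1}
  B2 = {q0}
p0 ∈ B0, q0 ∈ B2 → different blocks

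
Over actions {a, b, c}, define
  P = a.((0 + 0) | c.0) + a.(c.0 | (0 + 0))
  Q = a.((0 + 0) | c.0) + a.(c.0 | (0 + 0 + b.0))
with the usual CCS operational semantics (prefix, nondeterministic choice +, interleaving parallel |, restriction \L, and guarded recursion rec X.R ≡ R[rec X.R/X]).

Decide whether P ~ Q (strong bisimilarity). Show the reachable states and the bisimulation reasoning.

Reachable graph of P (5 states):
  m0 = a.((0 + 0) | c.0) + a.(c.0 | (0 + 0)) :: --a--▸ m1, --a--▸ m2
  m1 = (0 + 0) | c.0 :: --c--▸ m3
  m2 = c.0 | (0 + 0) :: --c--▸ m4
  m3 = (0 + 0) | 0 :: ∅
  m4 = 0 | (0 + 0) :: ∅
Reachable graph of Q (7 states):
  n0 = a.((0 + 0) | c.0) + a.(c.0 | (0 + 0 + b.0)) :: --a--▸ n1, --a--▸ n2
  n1 = (0 + 0) | c.0 :: --c--▸ n3
  n2 = c.0 | (0 + 0 + b.0) :: --b--▸ n4, --c--▸ n5
  n3 = (0 + 0) | 0 :: ∅
  n4 = c.0 | 0 :: --c--▸ n6
  n5 = 0 | (0 + 0 + b.0) :: --b--▸ n6
  n6 = 0 | 0 :: ∅
Bisimilarity quotient blocks:
  B0 = {m0}
  B1 = {m1, m2, n1, n4}
  B2 = {m3, m4, n3, n6}
  B3 = {n0}
  B4 = {n2}
  B5 = {n5}
m0 ∈ B0, n0 ∈ B3 → different blocks

P ≁ Q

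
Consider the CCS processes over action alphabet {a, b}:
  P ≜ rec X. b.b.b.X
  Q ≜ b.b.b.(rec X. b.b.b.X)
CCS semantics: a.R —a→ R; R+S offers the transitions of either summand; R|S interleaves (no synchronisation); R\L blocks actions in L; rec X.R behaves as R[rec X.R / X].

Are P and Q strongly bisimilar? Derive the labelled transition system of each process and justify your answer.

P ~ Q

Reachable graph of P (3 states):
  u0 = rec X. b.b.b.X | --b--▸ u1
  u1 = b.b.(rec X. b.b.b.X) | --b--▸ u2
  u2 = b.(rec X. b.b.b.X) | --b--▸ u0
Reachable graph of Q (4 states):
  v0 = b.b.b.(rec X. b.b.b.X) | --b--▸ v1
  v1 = b.b.(rec X. b.b.b.X) | --b--▸ v2
  v2 = b.(rec X. b.b.b.X) | --b--▸ v3
  v3 = rec X. b.b.b.X | --b--▸ v1
Partition-refinement fixed point:
  B0 = {u0, u1, u2, v0, v1, v2, v3}
u0 ∈ B0, v0 ∈ B0 → same block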